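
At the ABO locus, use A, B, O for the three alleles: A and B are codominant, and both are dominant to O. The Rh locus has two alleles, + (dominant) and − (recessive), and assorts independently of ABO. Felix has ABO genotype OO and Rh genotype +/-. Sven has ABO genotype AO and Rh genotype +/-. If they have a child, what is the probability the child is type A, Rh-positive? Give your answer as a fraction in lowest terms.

3/8

ABO cross OO × AO → offspring phenotypes: 1/2 O, 1/2 A.
Rh cross +/- × +/- → 3/4 Rh+, 1/4 Rh-.
Independent loci: P(type A, Rh-positive) = 1/2 × 3/4 = 3/8.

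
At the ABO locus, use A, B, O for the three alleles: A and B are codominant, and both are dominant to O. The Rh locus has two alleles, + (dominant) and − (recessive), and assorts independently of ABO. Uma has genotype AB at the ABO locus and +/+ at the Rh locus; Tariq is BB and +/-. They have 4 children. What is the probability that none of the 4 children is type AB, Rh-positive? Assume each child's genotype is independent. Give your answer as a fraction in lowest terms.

1/16

ABO cross AB × BB → 1/2 B, 1/2 AB.
Rh cross +/+ × +/- → 1 Rh+; so P(type AB, Rh-positive) = 1/2 × 1 = 1/2 per child.
P(not type AB, Rh-positive) = 1/2 for one child; (1/2)^4 = 1/16.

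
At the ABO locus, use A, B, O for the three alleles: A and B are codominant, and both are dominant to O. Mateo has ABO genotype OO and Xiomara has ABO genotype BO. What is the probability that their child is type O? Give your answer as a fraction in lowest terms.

1/2

ABO cross OO × BO → offspring phenotypes: 1/2 O, 1/2 B.
So P(type O) = 1/2.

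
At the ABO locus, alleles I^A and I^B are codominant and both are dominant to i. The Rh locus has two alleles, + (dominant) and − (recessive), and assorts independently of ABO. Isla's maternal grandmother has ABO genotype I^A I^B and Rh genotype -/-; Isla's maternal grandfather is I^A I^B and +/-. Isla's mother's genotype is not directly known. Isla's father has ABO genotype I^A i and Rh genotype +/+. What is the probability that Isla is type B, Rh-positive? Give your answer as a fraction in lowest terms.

1/4

Isla's mother's ABO genotype from I^A I^B × I^A I^B: 1/4 I^A I^A, 1/2 I^A I^B, 1/4 I^B I^B.
Crossing each possibility with the father I^A i and summing P(type B): 1/4·0 + 1/2·1/4 + 1/4·1/2 = 1/4.
Similarly for Rh via the mother's Rh distribution: P(Rh+) = 1.
Independent loci: 1/4 × 1 = 1/4.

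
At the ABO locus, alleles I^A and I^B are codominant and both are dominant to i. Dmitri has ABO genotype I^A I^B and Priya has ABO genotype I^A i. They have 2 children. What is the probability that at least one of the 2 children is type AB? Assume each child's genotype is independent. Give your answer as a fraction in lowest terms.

7/16

ABO cross I^A I^B × I^A i → 1/2 A, 1/4 B, 1/4 AB.
So P(type AB) = 1/4 per child.
P(none) = (3/4)^2 = 9/16; P(at least one) = 1 − 9/16 = 7/16.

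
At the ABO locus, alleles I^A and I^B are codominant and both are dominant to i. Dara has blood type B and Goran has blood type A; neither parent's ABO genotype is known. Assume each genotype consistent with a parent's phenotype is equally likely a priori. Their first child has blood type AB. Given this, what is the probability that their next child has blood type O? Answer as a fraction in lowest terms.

1/36

Possible genotypes: Dara ∈ {I^B I^B, I^B i}; Goran ∈ {I^A I^A, I^A i}.
Weight each parental genotype pair by prior × P(type-AB child):
  I^B I^B × I^A I^A: posterior weight 4/9; P(next child type O) = 0.
  I^B I^B × I^A i: posterior weight 2/9; P(next child type O) = 0.
  I^B i × I^A I^A: posterior weight 2/9; P(next child type O) = 0.
  I^B i × I^A i: posterior weight 1/9; P(next child type O) = 1/4.
Weighted sum = 1/36.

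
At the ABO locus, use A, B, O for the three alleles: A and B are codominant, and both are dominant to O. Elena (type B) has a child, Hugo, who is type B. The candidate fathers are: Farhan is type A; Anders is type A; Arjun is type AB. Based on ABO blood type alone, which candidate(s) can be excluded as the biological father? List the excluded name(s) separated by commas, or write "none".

none

A candidate is excluded only if no genotype consistent with his phenotype could produce a type B child with a type B mother.
Every candidate has at least one consistent genotype combination, so none can be excluded.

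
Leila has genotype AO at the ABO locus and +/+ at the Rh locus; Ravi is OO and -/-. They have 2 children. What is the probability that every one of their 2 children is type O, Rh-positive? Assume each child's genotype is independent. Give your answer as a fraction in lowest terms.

1/4

ABO cross AO × OO → 1/2 O, 1/2 A.
Rh cross +/+ × -/- → 1 Rh+; so P(type O, Rh-positive) = 1/2 × 1 = 1/2 per child.
All 2 independent: (1/2)^2 = 1/4.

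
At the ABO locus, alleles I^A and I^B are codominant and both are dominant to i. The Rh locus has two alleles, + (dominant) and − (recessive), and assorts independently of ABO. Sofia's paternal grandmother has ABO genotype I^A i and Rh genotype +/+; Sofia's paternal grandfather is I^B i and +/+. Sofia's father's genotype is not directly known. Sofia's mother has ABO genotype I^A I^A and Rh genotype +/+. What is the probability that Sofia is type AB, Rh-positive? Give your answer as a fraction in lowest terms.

Sofia's father's ABO genotype from I^A i × I^B i: 1/4 I^A I^B, 1/4 I^A i, 1/4 I^B i, 1/4 i i.
Crossing each possibility with the mother I^A I^A and summing P(type AB): 1/4·1/2 + 1/4·0 + 1/4·1/2 + 1/4·0 = 1/4.
Similarly for Rh via the father's Rh distribution: P(Rh+) = 1.
Independent loci: 1/4 × 1 = 1/4.

1/4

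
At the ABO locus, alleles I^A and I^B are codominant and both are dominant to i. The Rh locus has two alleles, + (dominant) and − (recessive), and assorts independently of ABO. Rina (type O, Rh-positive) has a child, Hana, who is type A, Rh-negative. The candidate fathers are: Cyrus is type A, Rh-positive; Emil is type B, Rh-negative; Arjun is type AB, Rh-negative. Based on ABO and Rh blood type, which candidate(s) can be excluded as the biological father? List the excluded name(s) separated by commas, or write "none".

Emil

A candidate is excluded only if no genotype consistent with his phenotype could produce a type A, Rh-negative child with a type O, Rh-positive mother.
Emil (type B, Rh-): no genotype consistent with that phenotype can produce a type-A Rh- child with a type-O mother.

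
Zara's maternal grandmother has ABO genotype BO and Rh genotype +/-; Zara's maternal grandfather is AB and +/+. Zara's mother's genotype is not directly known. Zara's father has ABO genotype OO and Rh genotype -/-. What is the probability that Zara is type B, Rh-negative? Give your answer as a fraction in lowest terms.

Zara's mother's ABO genotype from BO × AB: 1/4 AB, 1/4 AO, 1/4 BB, 1/4 BO.
Crossing each possibility with the father OO and summing P(type B): 1/4·1/2 + 1/4·0 + 1/4·1 + 1/4·1/2 = 1/2.
Similarly for Rh via the mother's Rh distribution: P(Rh-) = 1/4.
Independent loci: 1/2 × 1/4 = 1/8.

1/8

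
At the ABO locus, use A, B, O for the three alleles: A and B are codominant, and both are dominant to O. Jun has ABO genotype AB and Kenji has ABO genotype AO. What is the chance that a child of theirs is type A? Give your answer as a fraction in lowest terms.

1/2

ABO cross AB × AO → offspring phenotypes: 1/2 A, 1/4 B, 1/4 AB.
So P(type A) = 1/2.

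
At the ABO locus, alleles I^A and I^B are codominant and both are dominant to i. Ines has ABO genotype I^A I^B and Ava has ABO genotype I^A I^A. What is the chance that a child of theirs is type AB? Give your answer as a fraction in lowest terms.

1/2

ABO cross I^A I^B × I^A I^A → offspring phenotypes: 1/2 A, 1/2 AB.
So P(type AB) = 1/2.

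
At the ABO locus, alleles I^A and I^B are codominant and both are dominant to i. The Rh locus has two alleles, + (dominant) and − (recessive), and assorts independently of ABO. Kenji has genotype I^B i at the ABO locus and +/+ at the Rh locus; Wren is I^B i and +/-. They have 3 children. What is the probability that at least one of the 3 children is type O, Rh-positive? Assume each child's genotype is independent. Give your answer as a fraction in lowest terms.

37/64

ABO cross I^B i × I^B i → 1/4 O, 3/4 B.
Rh cross +/+ × +/- → 1 Rh+; so P(type O, Rh-positive) = 1/4 × 1 = 1/4 per child.
P(none) = (3/4)^3 = 27/64; P(at least one) = 1 − 27/64 = 37/64.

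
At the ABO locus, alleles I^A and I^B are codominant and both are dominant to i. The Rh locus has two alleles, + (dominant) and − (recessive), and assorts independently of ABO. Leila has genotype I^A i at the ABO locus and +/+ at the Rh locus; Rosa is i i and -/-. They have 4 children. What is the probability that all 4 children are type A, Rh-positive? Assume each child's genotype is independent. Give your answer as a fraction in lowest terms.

ABO cross I^A i × i i → 1/2 O, 1/2 A.
Rh cross +/+ × -/- → 1 Rh+; so P(type A, Rh-positive) = 1/2 × 1 = 1/2 per child.
All 4 independent: (1/2)^4 = 1/16.

1/16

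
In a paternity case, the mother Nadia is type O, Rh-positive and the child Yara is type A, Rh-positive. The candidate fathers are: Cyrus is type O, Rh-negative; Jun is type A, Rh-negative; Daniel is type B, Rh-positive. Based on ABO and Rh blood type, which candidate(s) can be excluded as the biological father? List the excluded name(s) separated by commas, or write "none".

Cyrus, Daniel

A candidate is excluded only if no genotype consistent with his phenotype could produce a type A, Rh-positive child with a type O, Rh-positive mother.
Cyrus (type O, Rh-): no genotype consistent with that phenotype can produce a type-A Rh+ child with a type-O mother.
Daniel (type B, Rh+): no genotype consistent with that phenotype can produce a type-A Rh+ child with a type-O mother.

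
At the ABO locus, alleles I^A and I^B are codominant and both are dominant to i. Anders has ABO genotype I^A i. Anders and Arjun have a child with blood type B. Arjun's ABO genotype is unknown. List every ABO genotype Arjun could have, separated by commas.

For each candidate genotype of Arjun, check whether crossing it with I^A i can produce every observed child phenotype.
  I^A I^A → possible child types {A} ✗
  I^A I^B → possible child types {A, B, AB} ✓
  I^A i → possible child types {O, A} ✗
  I^B I^B → possible child types {B, AB} ✓
  I^B i → possible child types {O, A, B, AB} ✓
  i i → possible child types {O, A} ✗

I^A I^B, I^B I^B, I^B i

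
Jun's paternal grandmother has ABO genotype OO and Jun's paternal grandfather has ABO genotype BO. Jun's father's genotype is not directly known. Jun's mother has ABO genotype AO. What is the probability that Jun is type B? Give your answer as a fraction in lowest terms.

Jun's father's ABO genotype from OO × BO: 1/2 BO, 1/2 OO.
Crossing each possibility with the mother AO and summing P(type B): 1/2·1/4 + 1/2·0 = 1/8.

1/8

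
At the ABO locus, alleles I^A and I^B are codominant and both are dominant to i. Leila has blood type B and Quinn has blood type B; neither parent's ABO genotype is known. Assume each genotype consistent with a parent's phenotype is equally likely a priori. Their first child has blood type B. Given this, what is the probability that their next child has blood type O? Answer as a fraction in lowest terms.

Possible genotypes: Leila ∈ {I^B I^B, I^B i}; Quinn ∈ {I^B I^B, I^B i}.
Weight each parental genotype pair by prior × P(type-B child):
  I^B I^B × I^B I^B: posterior weight 4/15; P(next child type O) = 0.
  I^B I^B × I^B i: posterior weight 4/15; P(next child type O) = 0.
  I^B i × I^B I^B: posterior weight 4/15; P(next child type O) = 0.
  I^B i × I^B i: posterior weight 1/5; P(next child type O) = 1/4.
Weighted sum = 1/20.

1/20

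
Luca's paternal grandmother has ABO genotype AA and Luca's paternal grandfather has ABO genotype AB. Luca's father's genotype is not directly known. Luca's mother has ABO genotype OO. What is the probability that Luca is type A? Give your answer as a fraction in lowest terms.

Luca's father's ABO genotype from AA × AB: 1/2 AA, 1/2 AB.
Crossing each possibility with the mother OO and summing P(type A): 1/2·1 + 1/2·1/2 = 3/4.

3/4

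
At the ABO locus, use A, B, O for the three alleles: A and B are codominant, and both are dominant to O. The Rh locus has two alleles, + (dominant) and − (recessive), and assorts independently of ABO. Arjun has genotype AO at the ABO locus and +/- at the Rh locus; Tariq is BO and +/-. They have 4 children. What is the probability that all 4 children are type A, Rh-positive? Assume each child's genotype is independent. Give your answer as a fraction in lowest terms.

81/65536

ABO cross AO × BO → 1/4 O, 1/4 A, 1/4 B, 1/4 AB.
Rh cross +/- × +/- → 3/4 Rh+, 1/4 Rh-; so P(type A, Rh-positive) = 1/4 × 3/4 = 3/16 per child.
All 4 independent: (3/16)^4 = 81/65536.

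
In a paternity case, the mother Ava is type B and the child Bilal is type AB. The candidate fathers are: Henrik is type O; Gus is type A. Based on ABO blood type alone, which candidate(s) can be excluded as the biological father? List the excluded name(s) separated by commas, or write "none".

A candidate is excluded only if no genotype consistent with his phenotype could produce a type AB child with a type B mother.
Henrik (type O): no genotype consistent with that phenotype can produce a type-AB child with a type-B mother.

Henrik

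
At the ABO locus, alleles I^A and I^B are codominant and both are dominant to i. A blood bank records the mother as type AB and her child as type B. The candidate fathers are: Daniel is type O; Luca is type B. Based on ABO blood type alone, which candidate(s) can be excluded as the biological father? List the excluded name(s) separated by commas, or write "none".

A candidate is excluded only if no genotype consistent with his phenotype could produce a type B child with a type AB mother.
Every candidate has at least one consistent genotype combination, so none can be excluded.

none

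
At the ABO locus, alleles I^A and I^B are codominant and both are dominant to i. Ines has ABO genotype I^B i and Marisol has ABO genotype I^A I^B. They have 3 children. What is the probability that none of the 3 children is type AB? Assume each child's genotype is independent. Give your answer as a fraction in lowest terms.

27/64

ABO cross I^B i × I^A I^B → 1/4 A, 1/2 B, 1/4 AB.
So P(type AB) = 1/4 per child.
P(not type AB) = 3/4 for one child; (3/4)^3 = 27/64.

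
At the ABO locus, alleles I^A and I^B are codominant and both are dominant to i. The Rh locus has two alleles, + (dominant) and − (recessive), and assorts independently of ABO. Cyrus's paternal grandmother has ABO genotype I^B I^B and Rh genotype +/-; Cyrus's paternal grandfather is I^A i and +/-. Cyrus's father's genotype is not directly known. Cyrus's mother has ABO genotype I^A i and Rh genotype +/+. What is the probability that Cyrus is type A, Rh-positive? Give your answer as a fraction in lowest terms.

Cyrus's father's ABO genotype from I^B I^B × I^A i: 1/2 I^A I^B, 1/2 I^B i.
Crossing each possibility with the mother I^A i and summing P(type A): 1/2·1/2 + 1/2·1/4 = 3/8.
Similarly for Rh via the father's Rh distribution: P(Rh+) = 1.
Independent loci: 3/8 × 1 = 3/8.

3/8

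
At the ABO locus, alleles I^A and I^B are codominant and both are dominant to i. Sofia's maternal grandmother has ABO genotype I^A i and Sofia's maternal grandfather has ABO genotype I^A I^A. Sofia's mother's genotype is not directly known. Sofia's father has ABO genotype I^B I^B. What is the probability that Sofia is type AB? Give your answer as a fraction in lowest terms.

3/4

Sofia's mother's ABO genotype from I^A i × I^A I^A: 1/2 I^A I^A, 1/2 I^A i.
Crossing each possibility with the father I^B I^B and summing P(type AB): 1/2·1 + 1/2·1/2 = 3/4.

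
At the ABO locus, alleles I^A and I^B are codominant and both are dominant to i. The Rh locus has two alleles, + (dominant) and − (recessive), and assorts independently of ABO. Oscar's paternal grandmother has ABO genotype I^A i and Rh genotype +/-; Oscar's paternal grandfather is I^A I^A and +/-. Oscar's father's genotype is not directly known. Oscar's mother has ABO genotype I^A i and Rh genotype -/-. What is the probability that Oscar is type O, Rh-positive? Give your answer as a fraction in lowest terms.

Oscar's father's ABO genotype from I^A i × I^A I^A: 1/2 I^A I^A, 1/2 I^A i.
Crossing each possibility with the mother I^A i and summing P(type O): 1/2·0 + 1/2·1/4 = 1/8.
Similarly for Rh via the father's Rh distribution: P(Rh+) = 1/2.
Independent loci: 1/8 × 1/2 = 1/16.

1/16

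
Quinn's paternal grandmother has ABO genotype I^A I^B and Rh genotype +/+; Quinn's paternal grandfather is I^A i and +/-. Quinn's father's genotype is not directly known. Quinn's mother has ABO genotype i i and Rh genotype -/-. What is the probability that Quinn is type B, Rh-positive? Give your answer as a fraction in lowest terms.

3/16

Quinn's father's ABO genotype from I^A I^B × I^A i: 1/4 I^A I^A, 1/4 I^A I^B, 1/4 I^A i, 1/4 I^B i.
Crossing each possibility with the mother i i and summing P(type B): 1/4·0 + 1/4·1/2 + 1/4·0 + 1/4·1/2 = 1/4.
Similarly for Rh via the father's Rh distribution: P(Rh+) = 3/4.
Independent loci: 1/4 × 3/4 = 3/16.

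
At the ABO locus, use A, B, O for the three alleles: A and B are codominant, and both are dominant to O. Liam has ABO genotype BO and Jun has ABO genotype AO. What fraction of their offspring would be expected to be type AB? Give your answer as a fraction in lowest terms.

ABO cross BO × AO → offspring phenotypes: 1/4 O, 1/4 A, 1/4 B, 1/4 AB.
So P(type AB) = 1/4.

1/4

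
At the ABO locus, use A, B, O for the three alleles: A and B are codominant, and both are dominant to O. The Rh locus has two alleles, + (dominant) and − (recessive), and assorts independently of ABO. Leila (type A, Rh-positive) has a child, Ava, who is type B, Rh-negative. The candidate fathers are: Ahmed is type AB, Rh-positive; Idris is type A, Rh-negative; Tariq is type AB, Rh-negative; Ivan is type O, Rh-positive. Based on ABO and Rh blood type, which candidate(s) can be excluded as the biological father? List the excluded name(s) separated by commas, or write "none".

A candidate is excluded only if no genotype consistent with his phenotype could produce a type B, Rh-negative child with a type A, Rh-positive mother.
Idris (type A, Rh-): no genotype consistent with that phenotype can produce a type-B Rh- child with a type-A mother.
Ivan (type O, Rh+): no genotype consistent with that phenotype can produce a type-B Rh- child with a type-A mother.

Idris, Ivan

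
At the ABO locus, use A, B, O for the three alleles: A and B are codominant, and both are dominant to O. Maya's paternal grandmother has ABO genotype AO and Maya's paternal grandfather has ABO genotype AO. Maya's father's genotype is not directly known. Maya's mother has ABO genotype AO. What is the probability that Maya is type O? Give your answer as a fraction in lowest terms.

1/4

Maya's father's ABO genotype from AO × AO: 1/4 AA, 1/2 AO, 1/4 OO.
Crossing each possibility with the mother AO and summing P(type O): 1/4·0 + 1/2·1/4 + 1/4·1/2 = 1/4.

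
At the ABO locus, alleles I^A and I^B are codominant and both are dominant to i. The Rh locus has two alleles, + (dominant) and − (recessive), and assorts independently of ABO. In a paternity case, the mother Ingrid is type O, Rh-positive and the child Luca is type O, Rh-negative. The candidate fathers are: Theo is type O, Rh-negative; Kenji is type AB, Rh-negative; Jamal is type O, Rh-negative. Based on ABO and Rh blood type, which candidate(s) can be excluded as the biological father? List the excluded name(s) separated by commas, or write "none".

Kenji

A candidate is excluded only if no genotype consistent with his phenotype could produce a type O, Rh-negative child with a type O, Rh-positive mother.
Kenji (type AB, Rh-): no genotype consistent with that phenotype can produce a type-O Rh- child with a type-O mother.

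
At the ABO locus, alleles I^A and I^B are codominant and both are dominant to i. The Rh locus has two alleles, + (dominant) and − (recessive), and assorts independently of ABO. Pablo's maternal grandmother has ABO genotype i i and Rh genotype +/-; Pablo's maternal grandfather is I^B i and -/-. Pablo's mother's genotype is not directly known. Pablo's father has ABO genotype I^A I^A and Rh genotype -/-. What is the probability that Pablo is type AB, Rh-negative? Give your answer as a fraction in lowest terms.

Pablo's mother's ABO genotype from i i × I^B i: 1/2 I^B i, 1/2 i i.
Crossing each possibility with the father I^A I^A and summing P(type AB): 1/2·1/2 + 1/2·0 = 1/4.
Similarly for Rh via the mother's Rh distribution: P(Rh-) = 3/4.
Independent loci: 1/4 × 3/4 = 3/16.

3/16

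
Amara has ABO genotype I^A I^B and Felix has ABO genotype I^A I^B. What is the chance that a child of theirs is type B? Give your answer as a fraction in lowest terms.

1/4

ABO cross I^A I^B × I^A I^B → offspring phenotypes: 1/4 A, 1/4 B, 1/2 AB.
So P(type B) = 1/4.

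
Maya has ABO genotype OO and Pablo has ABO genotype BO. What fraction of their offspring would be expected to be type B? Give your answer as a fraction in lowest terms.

ABO cross OO × BO → offspring phenotypes: 1/2 O, 1/2 B.
So P(type B) = 1/2.

1/2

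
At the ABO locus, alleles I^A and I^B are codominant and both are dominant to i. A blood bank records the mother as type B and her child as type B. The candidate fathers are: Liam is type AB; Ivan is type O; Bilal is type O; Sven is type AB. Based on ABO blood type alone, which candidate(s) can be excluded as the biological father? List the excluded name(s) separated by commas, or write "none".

A candidate is excluded only if no genotype consistent with his phenotype could produce a type B child with a type B mother.
Every candidate has at least one consistent genotype combination, so none can be excluded.

none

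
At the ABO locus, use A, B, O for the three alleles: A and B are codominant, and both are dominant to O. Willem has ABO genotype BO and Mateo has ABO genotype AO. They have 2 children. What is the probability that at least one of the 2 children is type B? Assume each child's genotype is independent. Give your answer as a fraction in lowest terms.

7/16

ABO cross BO × AO → 1/4 O, 1/4 A, 1/4 B, 1/4 AB.
So P(type B) = 1/4 per child.
P(none) = (3/4)^2 = 9/16; P(at least one) = 1 − 9/16 = 7/16.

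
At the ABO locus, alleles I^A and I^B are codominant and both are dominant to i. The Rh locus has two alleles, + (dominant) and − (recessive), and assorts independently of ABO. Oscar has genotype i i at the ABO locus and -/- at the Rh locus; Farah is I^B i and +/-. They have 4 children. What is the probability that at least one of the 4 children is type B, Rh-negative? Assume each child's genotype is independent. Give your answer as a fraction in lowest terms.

ABO cross i i × I^B i → 1/2 O, 1/2 B.
Rh cross -/- × +/- → 1/2 Rh+, 1/2 Rh-; so P(type B, Rh-negative) = 1/2 × 1/2 = 1/4 per child.
P(none) = (3/4)^4 = 81/256; P(at least one) = 1 − 81/256 = 175/256.

175/256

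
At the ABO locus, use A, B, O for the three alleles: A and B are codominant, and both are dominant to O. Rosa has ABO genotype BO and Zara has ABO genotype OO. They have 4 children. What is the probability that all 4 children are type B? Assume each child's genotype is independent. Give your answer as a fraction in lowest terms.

1/16

ABO cross BO × OO → 1/2 O, 1/2 B.
So P(type B) = 1/2 per child.
All 4 independent: (1/2)^4 = 1/16.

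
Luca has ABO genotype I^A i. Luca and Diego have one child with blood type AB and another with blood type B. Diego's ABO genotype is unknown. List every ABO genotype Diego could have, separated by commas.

For each candidate genotype of Diego, check whether crossing it with I^A i can produce every observed child phenotype.
  I^A I^A → possible child types {A} ✗
  I^A I^B → possible child types {A, B, AB} ✓
  I^A i → possible child types {O, A} ✗
  I^B I^B → possible child types {B, AB} ✓
  I^B i → possible child types {O, A, B, AB} ✓
  i i → possible child types {O, A} ✗

I^A I^B, I^B I^B, I^B i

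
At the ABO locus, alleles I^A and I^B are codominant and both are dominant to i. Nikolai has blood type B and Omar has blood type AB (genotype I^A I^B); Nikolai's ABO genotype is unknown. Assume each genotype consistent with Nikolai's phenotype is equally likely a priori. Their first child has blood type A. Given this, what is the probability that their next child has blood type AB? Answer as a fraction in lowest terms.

Possible genotypes: Nikolai ∈ {I^B I^B, I^B i}; Omar ∈ {I^A I^B}.
Weight each parental genotype pair by prior × P(type-A child):
  I^B i × I^A I^B: posterior weight 1; P(next child type AB) = 1/4.
Weighted sum = 1/4.

1/4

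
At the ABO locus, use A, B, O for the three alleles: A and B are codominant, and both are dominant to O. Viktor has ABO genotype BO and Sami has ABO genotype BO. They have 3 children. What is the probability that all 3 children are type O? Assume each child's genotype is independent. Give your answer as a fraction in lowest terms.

1/64

ABO cross BO × BO → 1/4 O, 3/4 B.
So P(type O) = 1/4 per child.
All 3 independent: (1/4)^3 = 1/64.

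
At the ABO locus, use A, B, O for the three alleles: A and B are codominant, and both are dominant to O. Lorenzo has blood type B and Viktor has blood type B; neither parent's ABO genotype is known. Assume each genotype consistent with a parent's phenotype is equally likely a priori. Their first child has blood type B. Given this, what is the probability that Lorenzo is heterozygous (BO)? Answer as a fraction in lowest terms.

Possible genotypes: Lorenzo ∈ {BB, BO}; Viktor ∈ {BB, BO}.
Weight each parental genotype pair by prior × P(type-B child):
  BB × BB: posterior weight 4/15.
  BB × BO: posterior weight 4/15.
  BO × BB: posterior weight 4/15.
  BO × BO: posterior weight 1/5.
Sum the posterior weight over pairs where Lorenzo is BO: 7/15.

7/15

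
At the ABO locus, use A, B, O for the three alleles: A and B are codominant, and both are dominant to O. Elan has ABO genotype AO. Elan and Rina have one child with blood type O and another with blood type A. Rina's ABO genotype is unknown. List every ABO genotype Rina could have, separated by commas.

AO, BO, OO

For each candidate genotype of Rina, check whether crossing it with AO can produce every observed child phenotype.
  AA → possible child types {A} ✗
  AB → possible child types {A, B, AB} ✗
  AO → possible child types {O, A} ✓
  BB → possible child types {B, AB} ✗
  BO → possible child types {O, A, B, AB} ✓
  OO → possible child types {O, A} ✓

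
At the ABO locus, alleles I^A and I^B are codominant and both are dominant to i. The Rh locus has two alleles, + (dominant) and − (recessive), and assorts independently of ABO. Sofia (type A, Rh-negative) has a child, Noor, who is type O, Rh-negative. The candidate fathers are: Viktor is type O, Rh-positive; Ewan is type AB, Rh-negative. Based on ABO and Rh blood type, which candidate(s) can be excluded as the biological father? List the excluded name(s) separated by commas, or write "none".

Ewan

A candidate is excluded only if no genotype consistent with his phenotype could produce a type O, Rh-negative child with a type A, Rh-negative mother.
Ewan (type AB, Rh-): no genotype consistent with that phenotype can produce a type-O Rh- child with a type-A mother.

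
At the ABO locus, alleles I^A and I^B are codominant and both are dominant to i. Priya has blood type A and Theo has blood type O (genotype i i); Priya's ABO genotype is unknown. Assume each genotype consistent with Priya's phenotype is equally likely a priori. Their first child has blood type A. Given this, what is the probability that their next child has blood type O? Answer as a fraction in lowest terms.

1/6

Possible genotypes: Priya ∈ {I^A I^A, I^A i}; Theo ∈ {i i}.
Weight each parental genotype pair by prior × P(type-A child):
  I^A I^A × i i: posterior weight 2/3; P(next child type O) = 0.
  I^A i × i i: posterior weight 1/3; P(next child type O) = 1/2.
Weighted sum = 1/6.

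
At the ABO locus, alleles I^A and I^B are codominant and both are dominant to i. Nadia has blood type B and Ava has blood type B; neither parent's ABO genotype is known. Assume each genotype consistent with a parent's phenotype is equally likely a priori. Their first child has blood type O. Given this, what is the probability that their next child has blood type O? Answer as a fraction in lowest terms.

1/4

Possible genotypes: Nadia ∈ {I^B I^B, I^B i}; Ava ∈ {I^B I^B, I^B i}.
Weight each parental genotype pair by prior × P(type-O child):
  I^B i × I^B i: posterior weight 1; P(next child type O) = 1/4.
Weighted sum = 1/4.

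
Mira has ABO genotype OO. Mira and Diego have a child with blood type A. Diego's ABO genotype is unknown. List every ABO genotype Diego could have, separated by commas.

AA, AB, AO

For each candidate genotype of Diego, check whether crossing it with OO can produce every observed child phenotype.
  AA → possible child types {A} ✓
  AB → possible child types {A, B} ✓
  AO → possible child types {O, A} ✓
  BB → possible child types {B} ✗
  BO → possible child types {O, B} ✗
  OO → possible child types {O} ✗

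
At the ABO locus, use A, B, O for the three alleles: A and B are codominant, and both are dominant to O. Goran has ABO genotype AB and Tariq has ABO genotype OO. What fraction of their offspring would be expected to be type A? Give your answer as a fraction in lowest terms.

ABO cross AB × OO → offspring phenotypes: 1/2 A, 1/2 B.
So P(type A) = 1/2.

1/2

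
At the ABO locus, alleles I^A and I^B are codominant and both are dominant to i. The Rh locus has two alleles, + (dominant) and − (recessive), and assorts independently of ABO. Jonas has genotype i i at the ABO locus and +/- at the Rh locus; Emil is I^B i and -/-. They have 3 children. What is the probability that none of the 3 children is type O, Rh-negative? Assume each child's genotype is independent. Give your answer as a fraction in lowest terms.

ABO cross i i × I^B i → 1/2 O, 1/2 B.
Rh cross +/- × -/- → 1/2 Rh+, 1/2 Rh-; so P(type O, Rh-negative) = 1/2 × 1/2 = 1/4 per child.
P(not type O, Rh-negative) = 3/4 for one child; (3/4)^3 = 27/64.

27/64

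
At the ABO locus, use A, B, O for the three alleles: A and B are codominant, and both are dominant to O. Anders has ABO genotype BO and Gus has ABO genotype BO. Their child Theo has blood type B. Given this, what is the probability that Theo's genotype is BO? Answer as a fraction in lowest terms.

2/3

Cross BO × BO → 1/4 BB, 1/2 BO, 1/4 OO.
Type-B genotypes among offspring: BB (1/4), BO (1/2); total 3/4.
P(BO | type B) = (1/2) / (3/4) = 2/3.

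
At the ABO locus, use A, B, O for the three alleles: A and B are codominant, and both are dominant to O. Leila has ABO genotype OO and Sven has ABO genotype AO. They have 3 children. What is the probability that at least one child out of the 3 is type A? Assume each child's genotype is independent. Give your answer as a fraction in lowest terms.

7/8

ABO cross OO × AO → 1/2 O, 1/2 A.
So P(type A) = 1/2 per child.
P(none) = (1/2)^3 = 1/8; P(at least one) = 1 − 1/8 = 7/8.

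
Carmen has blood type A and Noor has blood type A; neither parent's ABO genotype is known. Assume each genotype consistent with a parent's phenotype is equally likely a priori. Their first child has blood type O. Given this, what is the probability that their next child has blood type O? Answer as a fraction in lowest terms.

Possible genotypes: Carmen ∈ {I^A I^A, I^A i}; Noor ∈ {I^A I^A, I^A i}.
Weight each parental genotype pair by prior × P(type-O child):
  I^A i × I^A i: posterior weight 1; P(next child type O) = 1/4.
Weighted sum = 1/4.

1/4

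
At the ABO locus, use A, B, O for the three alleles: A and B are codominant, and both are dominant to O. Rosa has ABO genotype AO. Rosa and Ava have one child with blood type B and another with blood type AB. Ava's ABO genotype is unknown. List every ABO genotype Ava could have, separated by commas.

AB, BB, BO

For each candidate genotype of Ava, check whether crossing it with AO can produce every observed child phenotype.
  AA → possible child types {A} ✗
  AB → possible child types {A, B, AB} ✓
  AO → possible child types {O, A} ✗
  BB → possible child types {B, AB} ✓
  BO → possible child types {O, A, B, AB} ✓
  OO → possible child types {O, A} ✗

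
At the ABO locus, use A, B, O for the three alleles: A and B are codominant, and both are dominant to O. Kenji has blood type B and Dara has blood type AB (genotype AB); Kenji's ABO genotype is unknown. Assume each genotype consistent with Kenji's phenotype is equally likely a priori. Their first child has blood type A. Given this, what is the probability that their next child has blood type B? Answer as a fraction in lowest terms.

1/2

Possible genotypes: Kenji ∈ {BB, BO}; Dara ∈ {AB}.
Weight each parental genotype pair by prior × P(type-A child):
  BO × AB: posterior weight 1; P(next child type B) = 1/2.
Weighted sum = 1/2.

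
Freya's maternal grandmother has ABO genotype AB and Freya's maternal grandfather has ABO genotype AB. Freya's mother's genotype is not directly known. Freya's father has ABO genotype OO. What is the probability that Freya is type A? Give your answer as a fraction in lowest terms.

1/2

Freya's mother's ABO genotype from AB × AB: 1/4 AA, 1/2 AB, 1/4 BB.
Crossing each possibility with the father OO and summing P(type A): 1/4·1 + 1/2·1/2 + 1/4·0 = 1/2.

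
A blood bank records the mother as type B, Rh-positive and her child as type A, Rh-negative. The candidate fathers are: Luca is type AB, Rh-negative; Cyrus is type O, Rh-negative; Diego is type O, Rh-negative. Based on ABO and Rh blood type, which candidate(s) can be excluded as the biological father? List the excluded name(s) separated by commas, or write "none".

Cyrus, Diego

A candidate is excluded only if no genotype consistent with his phenotype could produce a type A, Rh-negative child with a type B, Rh-positive mother.
Cyrus (type O, Rh-): no genotype consistent with that phenotype can produce a type-A Rh- child with a type-B mother.
Diego (type O, Rh-): no genotype consistent with that phenotype can produce a type-A Rh- child with a type-B mother.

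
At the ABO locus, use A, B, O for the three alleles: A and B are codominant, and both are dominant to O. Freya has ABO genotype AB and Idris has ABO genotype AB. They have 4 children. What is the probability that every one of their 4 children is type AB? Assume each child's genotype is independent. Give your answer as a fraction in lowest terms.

ABO cross AB × AB → 1/4 A, 1/4 B, 1/2 AB.
So P(type AB) = 1/2 per child.
All 4 independent: (1/2)^4 = 1/16.

1/16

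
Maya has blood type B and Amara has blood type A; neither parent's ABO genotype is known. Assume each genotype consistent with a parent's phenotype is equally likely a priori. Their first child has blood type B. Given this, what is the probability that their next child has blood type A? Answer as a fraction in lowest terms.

1/12

Possible genotypes: Maya ∈ {I^B I^B, I^B i}; Amara ∈ {I^A I^A, I^A i}.
Weight each parental genotype pair by prior × P(type-B child):
  I^B I^B × I^A i: posterior weight 2/3; P(next child type A) = 0.
  I^B i × I^A i: posterior weight 1/3; P(next child type A) = 1/4.
Weighted sum = 1/12.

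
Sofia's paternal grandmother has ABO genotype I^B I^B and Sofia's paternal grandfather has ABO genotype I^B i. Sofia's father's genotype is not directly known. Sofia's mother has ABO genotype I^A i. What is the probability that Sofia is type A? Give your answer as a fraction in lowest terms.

1/8

Sofia's father's ABO genotype from I^B I^B × I^B i: 1/2 I^B I^B, 1/2 I^B i.
Crossing each possibility with the mother I^A i and summing P(type A): 1/2·0 + 1/2·1/4 = 1/8.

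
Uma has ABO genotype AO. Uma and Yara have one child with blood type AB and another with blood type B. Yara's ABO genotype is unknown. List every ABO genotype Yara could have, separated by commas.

For each candidate genotype of Yara, check whether crossing it with AO can produce every observed child phenotype.
  AA → possible child types {A} ✗
  AB → possible child types {A, B, AB} ✓
  AO → possible child types {O, A} ✗
  BB → possible child types {B, AB} ✓
  BO → possible child types {O, A, B, AB} ✓
  OO → possible child types {O, A} ✗

AB, BB, BO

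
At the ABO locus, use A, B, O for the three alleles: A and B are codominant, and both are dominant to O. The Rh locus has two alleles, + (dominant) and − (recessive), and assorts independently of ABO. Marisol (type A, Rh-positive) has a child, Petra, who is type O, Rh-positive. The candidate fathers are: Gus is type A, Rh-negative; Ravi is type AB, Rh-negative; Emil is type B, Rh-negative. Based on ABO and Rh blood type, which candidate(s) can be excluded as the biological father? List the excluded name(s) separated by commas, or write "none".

A candidate is excluded only if no genotype consistent with his phenotype could produce a type O, Rh-positive child with a type A, Rh-positive mother.
Ravi (type AB, Rh-): no genotype consistent with that phenotype can produce a type-O Rh+ child with a type-A mother.

Ravi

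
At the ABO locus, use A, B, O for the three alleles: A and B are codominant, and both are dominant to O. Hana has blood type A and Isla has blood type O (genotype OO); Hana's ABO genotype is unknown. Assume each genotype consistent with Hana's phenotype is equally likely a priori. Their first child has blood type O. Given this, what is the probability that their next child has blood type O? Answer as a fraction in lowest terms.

1/2

Possible genotypes: Hana ∈ {AA, AO}; Isla ∈ {OO}.
Weight each parental genotype pair by prior × P(type-O child):
  AO × OO: posterior weight 1; P(next child type O) = 1/2.
Weighted sum = 1/2.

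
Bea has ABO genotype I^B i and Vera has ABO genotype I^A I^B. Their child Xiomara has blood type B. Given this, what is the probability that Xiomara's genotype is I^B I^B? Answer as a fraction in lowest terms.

Cross I^B i × I^A I^B → 1/4 I^A I^B, 1/4 I^A i, 1/4 I^B I^B, 1/4 I^B i.
Type-B genotypes among offspring: I^B I^B (1/4), I^B i (1/4); total 1/2.
P(I^B I^B | type B) = (1/4) / (1/2) = 1/2.

1/2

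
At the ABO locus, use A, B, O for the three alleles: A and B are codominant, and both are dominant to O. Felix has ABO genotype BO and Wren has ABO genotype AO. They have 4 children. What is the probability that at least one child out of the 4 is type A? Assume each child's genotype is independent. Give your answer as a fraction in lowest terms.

175/256

ABO cross BO × AO → 1/4 O, 1/4 A, 1/4 B, 1/4 AB.
So P(type A) = 1/4 per child.
P(none) = (3/4)^4 = 81/256; P(at least one) = 1 − 81/256 = 175/256.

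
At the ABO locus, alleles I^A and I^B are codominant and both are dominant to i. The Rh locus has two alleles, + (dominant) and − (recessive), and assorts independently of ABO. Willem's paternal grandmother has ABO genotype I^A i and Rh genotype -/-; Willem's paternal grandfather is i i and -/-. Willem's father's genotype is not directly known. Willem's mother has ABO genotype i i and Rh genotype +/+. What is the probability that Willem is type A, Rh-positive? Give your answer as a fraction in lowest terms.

Willem's father's ABO genotype from I^A i × i i: 1/2 I^A i, 1/2 i i.
Crossing each possibility with the mother i i and summing P(type A): 1/2·1/2 + 1/2·0 = 1/4.
Similarly for Rh via the father's Rh distribution: P(Rh+) = 1.
Independent loci: 1/4 × 1 = 1/4.

1/4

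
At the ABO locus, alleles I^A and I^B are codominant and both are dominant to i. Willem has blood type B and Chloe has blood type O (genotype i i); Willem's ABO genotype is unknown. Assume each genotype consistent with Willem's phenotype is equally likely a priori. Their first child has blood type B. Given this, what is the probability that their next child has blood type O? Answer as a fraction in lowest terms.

Possible genotypes: Willem ∈ {I^B I^B, I^B i}; Chloe ∈ {i i}.
Weight each parental genotype pair by prior × P(type-B child):
  I^B I^B × i i: posterior weight 2/3; P(next child type O) = 0.
  I^B i × i i: posterior weight 1/3; P(next child type O) = 1/2.
Weighted sum = 1/6.

1/6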